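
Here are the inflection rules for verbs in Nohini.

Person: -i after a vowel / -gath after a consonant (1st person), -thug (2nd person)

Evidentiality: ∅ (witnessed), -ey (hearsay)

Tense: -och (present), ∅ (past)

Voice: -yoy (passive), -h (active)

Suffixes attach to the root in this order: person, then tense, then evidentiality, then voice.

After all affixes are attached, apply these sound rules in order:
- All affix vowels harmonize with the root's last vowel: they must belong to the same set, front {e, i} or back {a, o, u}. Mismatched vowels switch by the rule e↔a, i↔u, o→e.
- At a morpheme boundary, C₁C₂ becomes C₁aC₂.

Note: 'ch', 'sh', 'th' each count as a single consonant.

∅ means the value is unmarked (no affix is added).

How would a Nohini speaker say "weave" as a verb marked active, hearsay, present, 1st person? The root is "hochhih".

Attach person 1st person -gath (after consonant 'h') → hochhihgath.
Attach tense present -och → hochhihgathoch.
Attach evidentiality hearsay -ey → hochhihgathochey.
Attach voice active -h → hochhihgathocheyh.
Apply vowel harmony: hochhihgathocheyh → hochhihgethecheyh.
Apply epenthesis: hochhihgethecheyh → hochhihagethecheyah.

hochhihagethecheyah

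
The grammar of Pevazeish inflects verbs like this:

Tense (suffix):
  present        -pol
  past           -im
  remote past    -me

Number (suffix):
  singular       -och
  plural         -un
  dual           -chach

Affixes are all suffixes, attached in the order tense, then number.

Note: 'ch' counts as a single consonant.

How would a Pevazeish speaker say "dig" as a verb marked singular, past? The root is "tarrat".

tarratimoch

Attach tense past -im → tarratim.
Attach number singular -och → tarratimoch.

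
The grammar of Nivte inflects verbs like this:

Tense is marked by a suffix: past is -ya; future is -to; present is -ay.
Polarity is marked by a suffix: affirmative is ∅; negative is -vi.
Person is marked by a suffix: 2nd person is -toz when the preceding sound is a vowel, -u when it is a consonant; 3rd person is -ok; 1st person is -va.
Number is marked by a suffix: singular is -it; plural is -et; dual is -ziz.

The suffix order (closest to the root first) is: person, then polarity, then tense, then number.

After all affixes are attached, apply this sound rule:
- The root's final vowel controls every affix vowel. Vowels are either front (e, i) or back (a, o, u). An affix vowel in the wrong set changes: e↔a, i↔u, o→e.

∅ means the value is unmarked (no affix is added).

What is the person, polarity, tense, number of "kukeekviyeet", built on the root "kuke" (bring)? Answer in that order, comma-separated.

Segment: kuke-ok-vi-ya-et.
person: -ok → 3rd person.
polarity: -vi → negative.
tense: -ya → past.
number: -et → plural.

3rd person, negative, past, plural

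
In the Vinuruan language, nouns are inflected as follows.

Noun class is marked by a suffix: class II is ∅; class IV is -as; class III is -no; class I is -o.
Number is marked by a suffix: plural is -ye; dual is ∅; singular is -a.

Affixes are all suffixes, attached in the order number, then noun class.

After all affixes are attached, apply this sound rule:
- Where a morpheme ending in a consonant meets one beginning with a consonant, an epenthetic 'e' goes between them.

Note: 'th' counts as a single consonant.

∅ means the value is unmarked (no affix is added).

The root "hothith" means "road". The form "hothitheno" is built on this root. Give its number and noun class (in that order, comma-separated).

dual, class III

Segment: hothith-no.
number: ∅ → dual.
noun class: -no → class III.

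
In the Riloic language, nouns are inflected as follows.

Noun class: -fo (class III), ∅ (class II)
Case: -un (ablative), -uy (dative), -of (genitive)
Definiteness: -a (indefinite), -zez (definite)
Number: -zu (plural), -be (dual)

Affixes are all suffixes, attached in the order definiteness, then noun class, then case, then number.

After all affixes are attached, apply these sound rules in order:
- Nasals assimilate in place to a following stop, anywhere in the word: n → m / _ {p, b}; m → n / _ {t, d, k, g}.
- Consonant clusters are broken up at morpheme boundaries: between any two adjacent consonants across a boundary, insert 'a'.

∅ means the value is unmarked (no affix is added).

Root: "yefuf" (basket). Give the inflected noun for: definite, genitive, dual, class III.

Attach definiteness definite -zez → yefufzez.
Attach noun class class III -fo → yefufzezfo.
Attach case genitive -of → yefufzezfoof.
Attach number dual -be → yefufzezfoofbe.
Nasal assimilation: no change.
Apply epenthesis: yefufzezfoofbe → yefufazezafoofabe.

yefufazezafoofabe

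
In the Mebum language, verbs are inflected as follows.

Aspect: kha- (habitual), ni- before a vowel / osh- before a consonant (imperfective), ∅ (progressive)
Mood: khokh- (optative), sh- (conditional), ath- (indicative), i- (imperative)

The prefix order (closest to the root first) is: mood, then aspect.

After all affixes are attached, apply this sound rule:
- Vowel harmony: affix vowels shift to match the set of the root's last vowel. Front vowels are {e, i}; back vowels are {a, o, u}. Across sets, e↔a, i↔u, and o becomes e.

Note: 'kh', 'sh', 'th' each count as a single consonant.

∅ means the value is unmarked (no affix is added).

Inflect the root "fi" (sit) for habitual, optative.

Attach mood optative khokh- → khokhfi.
Attach aspect habitual kha- → khakhokhfi.
Apply vowel harmony: khakhokhfi → khekhekhfi.

khekhekhfi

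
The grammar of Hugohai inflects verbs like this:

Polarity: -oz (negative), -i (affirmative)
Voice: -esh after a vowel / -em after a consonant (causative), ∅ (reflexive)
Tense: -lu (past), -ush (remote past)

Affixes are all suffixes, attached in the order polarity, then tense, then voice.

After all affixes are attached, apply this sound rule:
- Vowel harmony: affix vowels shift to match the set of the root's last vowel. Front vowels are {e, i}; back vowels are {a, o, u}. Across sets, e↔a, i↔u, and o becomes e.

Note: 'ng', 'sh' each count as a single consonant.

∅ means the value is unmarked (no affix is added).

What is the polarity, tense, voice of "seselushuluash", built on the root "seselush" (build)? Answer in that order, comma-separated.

affirmative, past, causative

Segment: seselush-i-lu-esh.
polarity: -i → affirmative.
tense: -lu → past.
voice: -esh/em → causative.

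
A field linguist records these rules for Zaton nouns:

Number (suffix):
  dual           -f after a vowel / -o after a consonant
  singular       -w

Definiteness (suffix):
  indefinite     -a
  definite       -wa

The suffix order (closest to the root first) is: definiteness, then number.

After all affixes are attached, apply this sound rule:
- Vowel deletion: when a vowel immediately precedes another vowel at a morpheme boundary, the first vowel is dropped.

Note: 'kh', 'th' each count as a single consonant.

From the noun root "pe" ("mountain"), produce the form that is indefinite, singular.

paw

Attach definiteness indefinite -a → pea.
Attach number singular -w → peaw.
Apply vowel deletion: peaw → paw.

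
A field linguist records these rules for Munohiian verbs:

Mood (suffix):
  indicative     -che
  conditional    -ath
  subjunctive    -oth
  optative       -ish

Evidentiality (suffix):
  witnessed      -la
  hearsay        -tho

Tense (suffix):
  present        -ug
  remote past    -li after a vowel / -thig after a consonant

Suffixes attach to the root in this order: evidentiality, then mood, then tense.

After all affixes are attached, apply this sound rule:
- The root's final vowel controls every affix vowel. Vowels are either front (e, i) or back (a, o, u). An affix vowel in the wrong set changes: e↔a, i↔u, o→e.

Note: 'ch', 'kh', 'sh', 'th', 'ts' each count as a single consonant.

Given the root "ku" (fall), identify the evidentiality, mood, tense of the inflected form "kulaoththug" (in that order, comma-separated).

witnessed, subjunctive, remote past

Segment: ku-la-oth-thig.
evidentiality: -la → witnessed.
mood: -oth → subjunctive.
tense: -li/thig → remote past.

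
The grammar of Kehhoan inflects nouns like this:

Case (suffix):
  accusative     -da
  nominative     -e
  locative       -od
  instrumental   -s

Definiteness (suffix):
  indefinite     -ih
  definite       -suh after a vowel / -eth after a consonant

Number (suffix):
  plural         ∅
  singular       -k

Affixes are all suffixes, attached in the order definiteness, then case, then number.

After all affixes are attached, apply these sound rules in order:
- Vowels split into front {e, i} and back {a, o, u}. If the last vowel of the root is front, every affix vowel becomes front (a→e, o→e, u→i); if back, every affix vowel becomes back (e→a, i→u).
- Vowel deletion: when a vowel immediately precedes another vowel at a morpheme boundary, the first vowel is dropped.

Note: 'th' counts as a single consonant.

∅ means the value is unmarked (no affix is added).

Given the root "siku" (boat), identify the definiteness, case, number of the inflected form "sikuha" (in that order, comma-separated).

indefinite, nominative, plural

Segment: siku-ih-e.
definiteness: -ih → indefinite.
case: -e → nominative.
number: ∅ → plural.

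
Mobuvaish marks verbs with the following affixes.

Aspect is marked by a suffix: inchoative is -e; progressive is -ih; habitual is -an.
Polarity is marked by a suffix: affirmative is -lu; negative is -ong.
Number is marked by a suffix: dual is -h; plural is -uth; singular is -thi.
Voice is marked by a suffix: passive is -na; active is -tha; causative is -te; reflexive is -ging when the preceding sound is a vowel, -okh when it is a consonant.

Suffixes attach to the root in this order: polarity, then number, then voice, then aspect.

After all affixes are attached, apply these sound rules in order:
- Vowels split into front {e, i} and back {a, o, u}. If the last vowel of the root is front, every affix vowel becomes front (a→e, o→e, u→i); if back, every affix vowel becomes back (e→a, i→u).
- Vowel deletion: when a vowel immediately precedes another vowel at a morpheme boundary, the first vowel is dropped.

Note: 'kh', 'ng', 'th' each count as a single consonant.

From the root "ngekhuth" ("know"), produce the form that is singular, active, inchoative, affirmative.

ngekhuthluthutha

Attach polarity affirmative -lu → ngekhuthlu.
Attach number singular -thi → ngekhuthluthi.
Attach voice active -tha → ngekhuthluthitha.
Attach aspect inchoative -e → ngekhuthluthithae.
Apply vowel harmony: ngekhuthluthithae → ngekhuthluthuthaa.
Apply vowel deletion: ngekhuthluthuthaa → ngekhuthluthutha.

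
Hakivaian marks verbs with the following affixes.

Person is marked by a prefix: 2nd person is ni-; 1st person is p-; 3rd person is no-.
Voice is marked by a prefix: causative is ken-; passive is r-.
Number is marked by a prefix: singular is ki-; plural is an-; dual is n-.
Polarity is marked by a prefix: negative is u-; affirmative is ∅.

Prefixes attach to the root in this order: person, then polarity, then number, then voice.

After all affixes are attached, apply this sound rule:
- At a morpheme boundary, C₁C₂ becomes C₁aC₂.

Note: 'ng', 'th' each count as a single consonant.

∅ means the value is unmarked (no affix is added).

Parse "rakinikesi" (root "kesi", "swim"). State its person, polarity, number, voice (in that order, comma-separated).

Segment: r-ki-ni-kesi.
person: ni- → 2nd person.
polarity: ∅ → affirmative.
number: ki- → singular.
voice: r- → passive.

2nd person, affirmative, singular, passive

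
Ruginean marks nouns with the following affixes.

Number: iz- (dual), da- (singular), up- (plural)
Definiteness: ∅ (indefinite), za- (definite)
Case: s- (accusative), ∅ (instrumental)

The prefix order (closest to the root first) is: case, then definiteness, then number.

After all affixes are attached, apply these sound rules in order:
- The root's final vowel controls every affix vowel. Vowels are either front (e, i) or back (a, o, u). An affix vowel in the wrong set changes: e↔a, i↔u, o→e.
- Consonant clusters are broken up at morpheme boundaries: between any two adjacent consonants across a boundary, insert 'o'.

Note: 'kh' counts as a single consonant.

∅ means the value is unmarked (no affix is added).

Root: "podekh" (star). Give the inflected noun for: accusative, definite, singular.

dezesopodekh

Attach case accusative s- → spodekh.
Attach definiteness definite za- → zaspodekh.
Attach number singular da- → dazaspodekh.
Apply vowel harmony: dazaspodekh → dezespodekh.
Apply epenthesis: dezespodekh → dezesopodekh.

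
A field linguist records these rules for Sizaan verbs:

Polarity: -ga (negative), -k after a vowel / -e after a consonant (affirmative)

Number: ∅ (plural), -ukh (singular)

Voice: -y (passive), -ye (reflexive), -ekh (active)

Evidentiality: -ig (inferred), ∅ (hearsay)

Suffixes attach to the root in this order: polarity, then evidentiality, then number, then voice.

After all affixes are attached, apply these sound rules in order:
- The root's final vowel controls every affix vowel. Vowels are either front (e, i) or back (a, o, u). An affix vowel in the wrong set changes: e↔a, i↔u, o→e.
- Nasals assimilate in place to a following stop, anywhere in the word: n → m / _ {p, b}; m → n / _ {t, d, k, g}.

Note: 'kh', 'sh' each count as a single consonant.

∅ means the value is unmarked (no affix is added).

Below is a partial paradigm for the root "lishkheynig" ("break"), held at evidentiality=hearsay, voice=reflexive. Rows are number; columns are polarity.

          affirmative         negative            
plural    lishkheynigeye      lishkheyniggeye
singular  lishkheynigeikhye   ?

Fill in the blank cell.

Attach polarity negative -ga → lishkheynigga.
evidentiality = hearsay: zero marking, form stays lishkheynigga.
Attach number singular -ukh → lishkheyniggaukh.
Attach voice reflexive -ye → lishkheyniggaukhye.
Apply vowel harmony: lishkheyniggaukhye → lishkheyniggeikhye.
Nasal assimilation: no change.

lishkheyniggeikhye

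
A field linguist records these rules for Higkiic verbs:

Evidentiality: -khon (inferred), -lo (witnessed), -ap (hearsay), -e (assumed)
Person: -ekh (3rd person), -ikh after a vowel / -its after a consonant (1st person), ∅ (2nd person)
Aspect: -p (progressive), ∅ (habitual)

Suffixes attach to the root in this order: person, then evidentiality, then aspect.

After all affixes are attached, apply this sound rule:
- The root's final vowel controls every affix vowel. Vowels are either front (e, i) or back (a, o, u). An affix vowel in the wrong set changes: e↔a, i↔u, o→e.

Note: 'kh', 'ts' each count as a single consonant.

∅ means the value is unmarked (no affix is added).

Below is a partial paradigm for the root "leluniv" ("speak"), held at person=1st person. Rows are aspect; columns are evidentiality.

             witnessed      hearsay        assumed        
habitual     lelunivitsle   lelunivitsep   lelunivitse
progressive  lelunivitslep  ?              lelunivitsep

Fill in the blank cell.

lelunivitsepp

Attach person 1st person -its (after consonant 'v') → lelunivits.
Attach evidentiality hearsay -ap → lelunivitsap.
Attach aspect progressive -p → lelunivitsapp.
Apply vowel harmony: lelunivitsapp → lelunivitsepp.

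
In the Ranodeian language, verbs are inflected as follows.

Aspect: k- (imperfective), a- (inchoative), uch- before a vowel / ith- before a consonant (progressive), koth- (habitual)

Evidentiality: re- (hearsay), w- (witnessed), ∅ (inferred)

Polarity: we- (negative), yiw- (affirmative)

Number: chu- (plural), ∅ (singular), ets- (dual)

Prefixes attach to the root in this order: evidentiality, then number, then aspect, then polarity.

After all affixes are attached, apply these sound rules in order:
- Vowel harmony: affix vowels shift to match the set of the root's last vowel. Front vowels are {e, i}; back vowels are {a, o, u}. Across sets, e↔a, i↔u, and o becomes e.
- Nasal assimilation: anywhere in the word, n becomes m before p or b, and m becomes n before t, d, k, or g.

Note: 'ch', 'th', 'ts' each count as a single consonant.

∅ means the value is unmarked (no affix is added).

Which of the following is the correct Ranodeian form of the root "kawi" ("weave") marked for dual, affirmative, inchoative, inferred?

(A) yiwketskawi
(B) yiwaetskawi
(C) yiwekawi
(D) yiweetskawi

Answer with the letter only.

evidentiality = inferred: zero marking, form stays kawi.
Attach number dual ets- → etskawi.
Attach aspect inchoative a- → aetskawi.
Attach polarity affirmative yiw- → yiwaetskawi.
Apply vowel harmony: yiwaetskawi → yiweetskawi.
Nasal assimilation: no change.
So the correct form is yiweetskawi, option (D).
(A) yiwketskawi is wrong: it uses imperfective instead of inchoative for aspect.
(B) yiwaetskawi is wrong: it fails to apply the sound rule(s).
(C) yiwekawi is wrong: it uses singular instead of dual for number.

D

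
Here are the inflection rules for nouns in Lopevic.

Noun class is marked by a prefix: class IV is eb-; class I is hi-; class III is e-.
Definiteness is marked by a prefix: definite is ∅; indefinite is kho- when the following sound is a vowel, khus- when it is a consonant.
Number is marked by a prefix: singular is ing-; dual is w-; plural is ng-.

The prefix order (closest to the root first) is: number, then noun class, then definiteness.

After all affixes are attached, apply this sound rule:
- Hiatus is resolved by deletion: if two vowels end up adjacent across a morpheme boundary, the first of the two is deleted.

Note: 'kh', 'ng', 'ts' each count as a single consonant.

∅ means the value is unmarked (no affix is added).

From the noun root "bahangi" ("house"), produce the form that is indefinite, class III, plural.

Attach number plural ng- → ngbahangi.
Attach noun class class III e- → engbahangi.
Attach definiteness indefinite kho- (before vowel 'e') → khoengbahangi.
Apply vowel deletion: khoengbahangi → khengbahangi.

khengbahangi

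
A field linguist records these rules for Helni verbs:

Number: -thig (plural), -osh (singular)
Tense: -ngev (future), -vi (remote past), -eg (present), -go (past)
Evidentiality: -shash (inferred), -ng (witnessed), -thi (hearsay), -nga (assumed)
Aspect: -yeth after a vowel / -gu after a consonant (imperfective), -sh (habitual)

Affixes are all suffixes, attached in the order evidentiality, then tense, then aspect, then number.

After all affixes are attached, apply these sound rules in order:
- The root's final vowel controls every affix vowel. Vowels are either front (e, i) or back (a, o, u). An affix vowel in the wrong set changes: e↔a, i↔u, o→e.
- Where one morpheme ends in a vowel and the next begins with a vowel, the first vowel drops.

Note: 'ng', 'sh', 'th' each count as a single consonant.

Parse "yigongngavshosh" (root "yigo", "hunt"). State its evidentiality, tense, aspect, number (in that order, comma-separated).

witnessed, future, habitual, singular

Segment: yigo-ng-ngev-sh-osh.
evidentiality: -ng → witnessed.
tense: -ngev → future.
aspect: -sh → habitual.
number: -osh → singular.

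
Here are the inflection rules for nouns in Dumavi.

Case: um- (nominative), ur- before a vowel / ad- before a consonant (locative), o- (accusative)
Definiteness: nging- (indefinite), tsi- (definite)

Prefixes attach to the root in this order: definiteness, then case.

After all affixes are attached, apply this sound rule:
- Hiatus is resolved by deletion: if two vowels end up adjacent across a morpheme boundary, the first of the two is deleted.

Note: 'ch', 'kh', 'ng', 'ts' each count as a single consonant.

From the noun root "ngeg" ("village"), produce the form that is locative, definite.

Attach definiteness definite tsi- → tsingeg.
Attach case locative ad- (before consonant 'ts') → adtsingeg.
Vowel deletion: no change.

adtsingeg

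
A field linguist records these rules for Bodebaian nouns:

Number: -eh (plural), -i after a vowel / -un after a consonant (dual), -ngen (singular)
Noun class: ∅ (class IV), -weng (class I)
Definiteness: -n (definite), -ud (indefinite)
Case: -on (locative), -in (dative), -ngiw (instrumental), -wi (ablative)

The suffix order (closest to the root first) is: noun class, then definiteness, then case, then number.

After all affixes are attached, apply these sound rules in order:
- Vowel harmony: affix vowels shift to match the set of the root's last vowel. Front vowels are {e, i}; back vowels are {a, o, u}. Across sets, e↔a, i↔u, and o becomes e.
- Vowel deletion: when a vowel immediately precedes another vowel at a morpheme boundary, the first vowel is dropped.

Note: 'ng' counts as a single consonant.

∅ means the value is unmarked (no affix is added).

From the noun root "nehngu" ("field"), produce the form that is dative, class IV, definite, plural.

noun class = class IV: zero marking, form stays nehngu.
Attach definiteness definite -n → nehngun.
Attach case dative -in → nehngunin.
Attach number plural -eh → nehngunineh.
Apply vowel harmony: nehngunineh → nehngununah.
Vowel deletion: no change.

nehngununah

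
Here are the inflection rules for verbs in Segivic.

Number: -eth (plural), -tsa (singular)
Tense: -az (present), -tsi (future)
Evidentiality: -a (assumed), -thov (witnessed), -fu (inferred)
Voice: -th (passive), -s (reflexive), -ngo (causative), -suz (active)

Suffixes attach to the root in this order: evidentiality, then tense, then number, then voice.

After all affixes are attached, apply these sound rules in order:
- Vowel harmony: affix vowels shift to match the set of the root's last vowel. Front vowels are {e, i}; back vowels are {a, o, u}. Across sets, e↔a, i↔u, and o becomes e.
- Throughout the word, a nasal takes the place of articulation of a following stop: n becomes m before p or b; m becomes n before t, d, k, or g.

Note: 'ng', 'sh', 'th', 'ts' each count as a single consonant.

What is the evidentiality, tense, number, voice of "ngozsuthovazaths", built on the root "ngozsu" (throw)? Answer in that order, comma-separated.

Segment: ngozsu-thov-az-eth-s.
evidentiality: -thov → witnessed.
tense: -az → present.
number: -eth → plural.
voice: -s → reflexive.

witnessed, present, plural, reflexive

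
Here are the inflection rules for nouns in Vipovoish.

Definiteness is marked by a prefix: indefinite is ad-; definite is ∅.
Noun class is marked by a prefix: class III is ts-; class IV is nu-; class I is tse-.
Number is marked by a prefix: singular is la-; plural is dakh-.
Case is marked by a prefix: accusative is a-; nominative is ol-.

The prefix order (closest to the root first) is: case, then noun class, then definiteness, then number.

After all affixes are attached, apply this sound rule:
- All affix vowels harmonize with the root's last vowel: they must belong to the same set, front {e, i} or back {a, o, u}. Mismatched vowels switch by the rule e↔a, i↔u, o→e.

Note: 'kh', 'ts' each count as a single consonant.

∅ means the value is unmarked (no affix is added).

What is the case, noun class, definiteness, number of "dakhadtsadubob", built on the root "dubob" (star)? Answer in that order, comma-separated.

Segment: dakh-ad-ts-a-dubob.
case: a- → accusative.
noun class: ts- → class III.
definiteness: ad- → indefinite.
number: dakh- → plural.

accusative, class III, indefinite, plural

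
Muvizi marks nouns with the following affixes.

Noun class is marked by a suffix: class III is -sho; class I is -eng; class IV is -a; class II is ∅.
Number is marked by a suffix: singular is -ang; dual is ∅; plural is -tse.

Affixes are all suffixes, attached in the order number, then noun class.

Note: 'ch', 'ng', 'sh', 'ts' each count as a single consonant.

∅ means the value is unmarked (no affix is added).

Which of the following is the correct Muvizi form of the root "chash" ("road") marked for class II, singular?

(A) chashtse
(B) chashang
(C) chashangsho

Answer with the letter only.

Attach number singular -ang → chashang.
noun class = class II: zero marking, form stays chashang.
So the correct form is chashang, option (B).
(C) chashangsho is wrong: it uses class III instead of class II for noun class.
(A) chashtse is wrong: it uses plural instead of singular for number.

B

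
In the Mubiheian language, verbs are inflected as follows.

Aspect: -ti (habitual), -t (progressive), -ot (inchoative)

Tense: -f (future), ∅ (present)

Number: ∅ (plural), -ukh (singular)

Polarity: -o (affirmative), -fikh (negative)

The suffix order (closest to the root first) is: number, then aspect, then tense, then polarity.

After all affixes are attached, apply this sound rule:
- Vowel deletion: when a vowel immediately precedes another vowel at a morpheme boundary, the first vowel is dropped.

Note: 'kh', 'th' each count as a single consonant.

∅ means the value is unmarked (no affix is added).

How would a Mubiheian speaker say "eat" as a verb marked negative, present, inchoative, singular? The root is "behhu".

behhukhotfikh

Attach number singular -ukh → behhuukh.
Attach aspect inchoative -ot → behhuukhot.
tense = present: zero marking, form stays behhuukhot.
Attach polarity negative -fikh → behhuukhotfikh.
Apply vowel deletion: behhuukhotfikh → behhukhotfikh.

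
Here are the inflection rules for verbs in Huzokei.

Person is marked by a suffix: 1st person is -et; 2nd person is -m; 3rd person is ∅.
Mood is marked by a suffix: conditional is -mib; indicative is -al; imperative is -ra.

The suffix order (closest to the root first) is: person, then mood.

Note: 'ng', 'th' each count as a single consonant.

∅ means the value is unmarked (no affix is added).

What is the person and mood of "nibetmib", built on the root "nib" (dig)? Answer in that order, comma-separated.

1st person, conditional

Segment: nib-et-mib.
person: -et → 1st person.
mood: -mib → conditional.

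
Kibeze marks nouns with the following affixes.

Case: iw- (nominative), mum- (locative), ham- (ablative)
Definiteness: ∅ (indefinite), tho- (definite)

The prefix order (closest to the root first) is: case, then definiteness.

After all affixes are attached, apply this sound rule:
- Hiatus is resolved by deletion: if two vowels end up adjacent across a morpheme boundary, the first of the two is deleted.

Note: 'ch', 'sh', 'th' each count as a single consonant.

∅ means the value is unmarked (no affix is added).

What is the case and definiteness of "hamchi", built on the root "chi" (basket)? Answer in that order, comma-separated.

Segment: ham-chi.
case: ham- → ablative.
definiteness: ∅ → indefinite.

ablative, indefinite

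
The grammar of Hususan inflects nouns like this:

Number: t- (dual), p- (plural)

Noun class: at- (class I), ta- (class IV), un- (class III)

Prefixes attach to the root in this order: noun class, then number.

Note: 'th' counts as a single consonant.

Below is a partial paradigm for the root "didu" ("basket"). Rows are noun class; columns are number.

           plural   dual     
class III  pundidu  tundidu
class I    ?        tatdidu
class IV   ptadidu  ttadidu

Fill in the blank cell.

patdidu

Attach noun class class I at- → atdidu.
Attach number plural p- → patdidu.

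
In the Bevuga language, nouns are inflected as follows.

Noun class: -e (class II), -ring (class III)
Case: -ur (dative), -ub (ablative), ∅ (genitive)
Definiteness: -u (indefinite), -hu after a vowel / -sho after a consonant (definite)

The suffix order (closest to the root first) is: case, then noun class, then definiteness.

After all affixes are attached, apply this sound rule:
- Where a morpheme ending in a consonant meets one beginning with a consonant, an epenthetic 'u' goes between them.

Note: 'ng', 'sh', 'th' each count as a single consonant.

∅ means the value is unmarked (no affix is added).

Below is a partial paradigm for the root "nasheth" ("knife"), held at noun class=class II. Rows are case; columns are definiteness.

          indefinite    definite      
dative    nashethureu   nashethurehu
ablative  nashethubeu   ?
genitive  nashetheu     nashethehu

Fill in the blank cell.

Attach case ablative -ub → nashethub.
Attach noun class class II -e → nashethube.
Attach definiteness definite -hu (after vowel 'e') → nashethubehu.
Epenthesis: no change.

nashethubehu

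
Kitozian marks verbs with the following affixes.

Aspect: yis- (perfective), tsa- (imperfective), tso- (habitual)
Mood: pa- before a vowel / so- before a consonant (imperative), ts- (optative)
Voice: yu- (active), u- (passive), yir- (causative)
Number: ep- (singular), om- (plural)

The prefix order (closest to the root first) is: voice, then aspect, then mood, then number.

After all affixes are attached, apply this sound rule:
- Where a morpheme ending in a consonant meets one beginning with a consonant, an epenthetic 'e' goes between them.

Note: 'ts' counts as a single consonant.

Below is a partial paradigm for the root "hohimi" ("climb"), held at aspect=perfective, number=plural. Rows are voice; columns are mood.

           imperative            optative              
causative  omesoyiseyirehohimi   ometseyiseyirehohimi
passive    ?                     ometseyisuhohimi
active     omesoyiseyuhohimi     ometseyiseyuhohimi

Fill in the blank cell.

Attach voice passive u- → uhohimi.
Attach aspect perfective yis- → yisuhohimi.
Attach mood imperative so- (before consonant 'y') → soyisuhohimi.
Attach number plural om- → omsoyisuhohimi.
Apply epenthesis: omsoyisuhohimi → omesoyisuhohimi.

omesoyisuhohimi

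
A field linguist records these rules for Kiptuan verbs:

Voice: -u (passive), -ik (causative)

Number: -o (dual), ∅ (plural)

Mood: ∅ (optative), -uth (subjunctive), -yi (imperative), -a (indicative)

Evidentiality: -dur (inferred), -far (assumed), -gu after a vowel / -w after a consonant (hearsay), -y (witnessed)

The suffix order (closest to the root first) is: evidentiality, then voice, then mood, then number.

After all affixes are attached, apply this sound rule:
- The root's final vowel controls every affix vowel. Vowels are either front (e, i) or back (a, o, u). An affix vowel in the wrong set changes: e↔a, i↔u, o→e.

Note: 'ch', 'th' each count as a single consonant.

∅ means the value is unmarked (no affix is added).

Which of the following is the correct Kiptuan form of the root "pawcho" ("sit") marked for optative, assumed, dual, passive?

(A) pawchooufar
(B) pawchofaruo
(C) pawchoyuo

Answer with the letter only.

Attach evidentiality assumed -far → pawchofar.
Attach voice passive -u → pawchofaru.
mood = optative: zero marking, form stays pawchofaru.
Attach number dual -o → pawchofaruo.
Vowel harmony: no change.
So the correct form is pawchofaruo, option (B).
(A) pawchooufar is wrong: it has the affixes in the wrong order.
(C) pawchoyuo is wrong: it uses witnessed instead of assumed for evidentiality.

B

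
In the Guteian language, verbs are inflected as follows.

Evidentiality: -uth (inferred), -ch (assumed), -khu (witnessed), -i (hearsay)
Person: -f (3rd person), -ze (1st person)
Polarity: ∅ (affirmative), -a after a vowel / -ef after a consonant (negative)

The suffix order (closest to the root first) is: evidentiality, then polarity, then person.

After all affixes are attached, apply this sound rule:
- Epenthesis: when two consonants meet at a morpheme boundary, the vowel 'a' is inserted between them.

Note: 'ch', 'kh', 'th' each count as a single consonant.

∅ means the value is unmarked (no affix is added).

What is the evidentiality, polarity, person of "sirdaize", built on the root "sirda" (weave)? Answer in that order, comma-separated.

hearsay, affirmative, 1st person

Segment: sirda-i-ze.
evidentiality: -i → hearsay.
polarity: ∅ → affirmative.
person: -ze → 1st person.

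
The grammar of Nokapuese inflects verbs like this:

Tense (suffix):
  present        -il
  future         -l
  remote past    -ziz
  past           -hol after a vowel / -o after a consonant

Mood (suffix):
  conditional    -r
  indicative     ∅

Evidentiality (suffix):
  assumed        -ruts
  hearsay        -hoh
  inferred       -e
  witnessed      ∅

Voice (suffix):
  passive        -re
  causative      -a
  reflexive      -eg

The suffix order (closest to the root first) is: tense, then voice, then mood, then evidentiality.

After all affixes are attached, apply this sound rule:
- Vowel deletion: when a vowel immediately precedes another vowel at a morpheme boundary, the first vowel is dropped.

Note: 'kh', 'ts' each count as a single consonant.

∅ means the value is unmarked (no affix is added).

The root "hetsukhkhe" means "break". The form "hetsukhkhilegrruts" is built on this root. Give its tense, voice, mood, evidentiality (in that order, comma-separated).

present, reflexive, conditional, assumed

Segment: hetsukhkhe-il-eg-r-ruts.
tense: -il → present.
voice: -eg → reflexive.
mood: -r → conditional.
evidentiality: -ruts → assumed.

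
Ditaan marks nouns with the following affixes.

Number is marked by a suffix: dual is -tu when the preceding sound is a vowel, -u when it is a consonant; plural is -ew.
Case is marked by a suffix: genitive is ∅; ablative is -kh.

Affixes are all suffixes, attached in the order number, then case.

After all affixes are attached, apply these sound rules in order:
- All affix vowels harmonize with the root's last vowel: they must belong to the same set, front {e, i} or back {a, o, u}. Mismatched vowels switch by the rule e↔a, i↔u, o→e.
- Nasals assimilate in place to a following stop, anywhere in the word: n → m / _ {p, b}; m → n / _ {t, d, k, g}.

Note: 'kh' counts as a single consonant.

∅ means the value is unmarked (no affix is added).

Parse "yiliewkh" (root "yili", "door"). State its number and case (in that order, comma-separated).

plural, ablative

Segment: yili-ew-kh.
number: -ew → plural.
case: -kh → ablative.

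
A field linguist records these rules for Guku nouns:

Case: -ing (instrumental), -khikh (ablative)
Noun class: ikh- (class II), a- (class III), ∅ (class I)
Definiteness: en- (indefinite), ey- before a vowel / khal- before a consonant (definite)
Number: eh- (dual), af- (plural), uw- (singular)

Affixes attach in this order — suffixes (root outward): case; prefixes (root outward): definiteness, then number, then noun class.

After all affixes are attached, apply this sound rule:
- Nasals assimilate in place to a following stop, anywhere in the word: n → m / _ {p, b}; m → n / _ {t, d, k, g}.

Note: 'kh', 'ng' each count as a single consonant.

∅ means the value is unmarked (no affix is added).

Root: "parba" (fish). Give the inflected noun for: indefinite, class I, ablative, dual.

ehemparbakhikh

Attach definiteness indefinite en- → enparba.
Attach case ablative -khikh → enparbakhikh.
Attach number dual eh- → ehenparbakhikh.
noun class = class I: zero marking, form stays ehenparbakhikh.
Apply nasal assimilation: ehenparbakhikh → ehemparbakhikh.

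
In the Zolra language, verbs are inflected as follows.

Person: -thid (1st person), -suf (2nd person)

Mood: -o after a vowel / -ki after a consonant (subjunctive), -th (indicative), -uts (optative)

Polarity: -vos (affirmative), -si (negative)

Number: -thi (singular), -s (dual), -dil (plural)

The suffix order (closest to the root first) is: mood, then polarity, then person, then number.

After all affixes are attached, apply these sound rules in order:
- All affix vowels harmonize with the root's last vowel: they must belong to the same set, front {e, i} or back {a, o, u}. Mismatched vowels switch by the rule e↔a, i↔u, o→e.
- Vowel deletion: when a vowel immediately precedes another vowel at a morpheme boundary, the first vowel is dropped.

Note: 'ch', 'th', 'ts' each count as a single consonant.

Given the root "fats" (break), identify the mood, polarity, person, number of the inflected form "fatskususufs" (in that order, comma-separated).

subjunctive, negative, 2nd person, dual

Segment: fats-ki-si-suf-s.
mood: -o/ki → subjunctive.
polarity: -si → negative.
person: -suf → 2nd person.
number: -s → dual.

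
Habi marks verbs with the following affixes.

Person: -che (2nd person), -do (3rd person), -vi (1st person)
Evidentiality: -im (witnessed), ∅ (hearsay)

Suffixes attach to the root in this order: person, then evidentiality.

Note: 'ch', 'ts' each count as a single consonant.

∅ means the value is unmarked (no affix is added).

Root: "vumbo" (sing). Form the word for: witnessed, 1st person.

Attach person 1st person -vi → vumbovi.
Attach evidentiality witnessed -im → vumboviim.

vumboviim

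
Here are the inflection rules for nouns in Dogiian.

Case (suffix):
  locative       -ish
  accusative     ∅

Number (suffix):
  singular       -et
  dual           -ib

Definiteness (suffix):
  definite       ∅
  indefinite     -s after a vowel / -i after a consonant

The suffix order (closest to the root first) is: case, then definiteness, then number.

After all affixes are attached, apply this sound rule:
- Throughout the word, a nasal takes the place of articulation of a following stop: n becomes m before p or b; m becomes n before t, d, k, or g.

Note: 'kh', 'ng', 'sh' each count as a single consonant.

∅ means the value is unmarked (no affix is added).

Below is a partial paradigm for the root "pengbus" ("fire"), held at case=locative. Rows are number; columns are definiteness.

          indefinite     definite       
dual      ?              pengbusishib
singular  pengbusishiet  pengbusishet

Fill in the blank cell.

Attach case locative -ish → pengbusish.
Attach definiteness indefinite -i (after consonant 'sh') → pengbusishi.
Attach number dual -ib → pengbusishiib.
Nasal assimilation: no change.

pengbusishiib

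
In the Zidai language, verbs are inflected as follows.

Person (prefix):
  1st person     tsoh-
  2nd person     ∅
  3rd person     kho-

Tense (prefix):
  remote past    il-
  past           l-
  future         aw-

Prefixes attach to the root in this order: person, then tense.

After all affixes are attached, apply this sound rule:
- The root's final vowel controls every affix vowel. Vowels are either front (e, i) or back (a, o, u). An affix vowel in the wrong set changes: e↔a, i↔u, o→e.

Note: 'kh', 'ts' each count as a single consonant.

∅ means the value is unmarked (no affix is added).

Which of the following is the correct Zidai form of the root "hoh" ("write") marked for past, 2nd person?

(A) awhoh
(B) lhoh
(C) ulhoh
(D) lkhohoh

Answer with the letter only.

person = 2nd person: zero marking, form stays hoh.
Attach tense past l- → lhoh.
Vowel harmony: no change.
So the correct form is lhoh, option (B).
(D) lkhohoh is wrong: it uses 3rd person instead of 2nd person for person.
(C) ulhoh is wrong: it uses remote past instead of past for tense.
(A) awhoh is wrong: it uses future instead of past for tense.

B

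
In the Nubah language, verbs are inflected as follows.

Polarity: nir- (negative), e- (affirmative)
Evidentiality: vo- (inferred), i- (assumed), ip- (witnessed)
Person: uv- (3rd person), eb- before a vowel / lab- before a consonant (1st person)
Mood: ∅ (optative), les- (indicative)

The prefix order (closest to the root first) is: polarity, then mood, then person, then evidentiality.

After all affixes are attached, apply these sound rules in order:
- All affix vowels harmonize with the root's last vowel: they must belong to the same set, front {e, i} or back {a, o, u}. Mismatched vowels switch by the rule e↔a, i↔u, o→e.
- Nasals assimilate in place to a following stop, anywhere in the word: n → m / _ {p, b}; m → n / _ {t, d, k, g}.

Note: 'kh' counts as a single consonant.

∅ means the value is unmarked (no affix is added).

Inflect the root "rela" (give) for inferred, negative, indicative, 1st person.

volablasnurrela

Attach polarity negative nir- → nirrela.
Attach mood indicative les- → lesnirrela.
Attach person 1st person lab- (before consonant 'l') → lablesnirrela.
Attach evidentiality inferred vo- → volablesnirrela.
Apply vowel harmony: volablesnirrela → volablasnurrela.
Nasal assimilation: no change.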